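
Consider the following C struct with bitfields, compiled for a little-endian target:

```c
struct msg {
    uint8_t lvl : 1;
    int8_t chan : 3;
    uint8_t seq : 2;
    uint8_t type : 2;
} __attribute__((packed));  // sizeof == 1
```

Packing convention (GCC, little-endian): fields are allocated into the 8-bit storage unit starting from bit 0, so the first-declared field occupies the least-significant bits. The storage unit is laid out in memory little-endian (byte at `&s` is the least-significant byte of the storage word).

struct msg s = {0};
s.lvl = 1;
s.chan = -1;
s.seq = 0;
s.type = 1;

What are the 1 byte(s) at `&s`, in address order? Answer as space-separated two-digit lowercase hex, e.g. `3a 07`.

[0+:1] lvl=1 & 0x1 = 0x1; word=0x01
[1+:3] chan=-1 & 0x7 = 0x7; word=0x0f
[4+:2] seq=0 & 0x3 = 0x0; word=0x0f
[6+:2] type=1 & 0x3 = 0x1; word=0x4f
word = 0x4f → little-endian bytes:
  [0]=0x4f

4f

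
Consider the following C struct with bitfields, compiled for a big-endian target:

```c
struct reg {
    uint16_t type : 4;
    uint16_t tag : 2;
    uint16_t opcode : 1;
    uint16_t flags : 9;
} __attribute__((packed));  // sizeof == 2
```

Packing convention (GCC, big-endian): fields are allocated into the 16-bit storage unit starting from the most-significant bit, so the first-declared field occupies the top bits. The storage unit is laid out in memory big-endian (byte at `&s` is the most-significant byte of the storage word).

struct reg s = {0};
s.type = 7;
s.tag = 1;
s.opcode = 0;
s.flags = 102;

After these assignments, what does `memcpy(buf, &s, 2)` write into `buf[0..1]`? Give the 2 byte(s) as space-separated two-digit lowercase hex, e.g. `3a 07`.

74 66

type:4 = 7 → 0x7 << 12 → word 0x7000
tag:2 = 1 → 0x1 << 10 → word 0x7400
opcode:1 = 0 → 0x0 << 9 → word 0x7400
flags:9 = 102 → 0x66 << 0 → word 0x7466
word = 0x7466 → big-endian bytes:
  [0]=0x74  [1]=0x66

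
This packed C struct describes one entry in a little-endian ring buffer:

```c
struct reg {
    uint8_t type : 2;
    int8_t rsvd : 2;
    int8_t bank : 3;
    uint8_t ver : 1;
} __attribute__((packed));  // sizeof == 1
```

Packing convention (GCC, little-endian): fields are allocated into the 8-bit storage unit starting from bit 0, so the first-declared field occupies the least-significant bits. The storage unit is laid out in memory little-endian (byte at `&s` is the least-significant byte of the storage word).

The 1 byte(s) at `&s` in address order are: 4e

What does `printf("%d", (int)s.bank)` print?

[0]=0x4e (little-endian) → word 0x4e
type:2 @ bit 0 → (0x4e>>0)&0x3 = 0x2
rsvd:2 @ bit 2 → (0x4e>>2)&0x3 = 0x3
bank:3 @ bit 4 → (0x4e>>4)&0x7 = 0x4  ←
ver:1 @ bit 7 → (0x4e>>7)&0x1 = 0x0
bank signed 3b, MSB=1: 4 - 8 = -4

-4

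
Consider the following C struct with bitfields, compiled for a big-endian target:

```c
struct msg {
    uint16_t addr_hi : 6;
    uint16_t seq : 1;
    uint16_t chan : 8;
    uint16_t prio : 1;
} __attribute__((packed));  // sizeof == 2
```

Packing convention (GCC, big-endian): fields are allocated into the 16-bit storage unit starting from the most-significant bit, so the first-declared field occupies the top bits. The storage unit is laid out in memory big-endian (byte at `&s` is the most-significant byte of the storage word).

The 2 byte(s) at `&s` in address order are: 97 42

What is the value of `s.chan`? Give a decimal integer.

161

[0]=0x97 [1]=0x42 (big-endian) → word 0x9742
addr_hi:6 @ bit 10 → (0x9742>>10)&0x3f = 0x25
seq:1 @ bit 9 → (0x9742>>9)&0x1 = 0x1
chan:8 @ bit 1 → (0x9742>>1)&0xff = 0xa1  ←
prio:1 @ bit 0 → (0x9742>>0)&0x1 = 0x0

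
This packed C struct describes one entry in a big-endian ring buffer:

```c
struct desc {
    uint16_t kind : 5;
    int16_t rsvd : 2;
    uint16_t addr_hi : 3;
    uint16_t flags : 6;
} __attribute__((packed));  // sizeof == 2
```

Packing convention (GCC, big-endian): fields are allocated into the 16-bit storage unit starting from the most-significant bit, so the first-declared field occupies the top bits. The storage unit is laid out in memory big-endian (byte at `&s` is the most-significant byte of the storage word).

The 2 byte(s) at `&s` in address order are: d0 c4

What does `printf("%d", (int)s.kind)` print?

[0]=0xd0 [1]=0xc4 (big-endian) → word 0xd0c4
kind:5 @ bit 11 → (0xd0c4>>11)&0x1f = 0x1a  ←
rsvd:2 @ bit 9 → (0xd0c4>>9)&0x3 = 0x0
addr_hi:3 @ bit 6 → (0xd0c4>>6)&0x7 = 0x3
flags:6 @ bit 0 → (0xd0c4>>0)&0x3f = 0x4

26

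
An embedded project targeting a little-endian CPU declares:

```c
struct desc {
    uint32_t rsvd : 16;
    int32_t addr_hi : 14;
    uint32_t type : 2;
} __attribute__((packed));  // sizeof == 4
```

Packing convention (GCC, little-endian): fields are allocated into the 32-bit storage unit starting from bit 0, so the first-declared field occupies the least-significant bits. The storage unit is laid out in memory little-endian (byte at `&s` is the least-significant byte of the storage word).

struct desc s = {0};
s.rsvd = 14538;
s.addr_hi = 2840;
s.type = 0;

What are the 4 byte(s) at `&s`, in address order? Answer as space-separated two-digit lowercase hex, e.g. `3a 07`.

rsvd:16 = 14538 → 0x38ca << 0 → word 0x000038ca
addr_hi:14 = 2840 → 0xb18 << 16 → word 0x0b1838ca
type:2 = 0 → 0x0 << 30 → word 0x0b1838ca
word = 0x0b1838ca → little-endian bytes:
  [0]=0xca  [1]=0x38  [2]=0x18  [3]=0x0b

ca 38 18 0b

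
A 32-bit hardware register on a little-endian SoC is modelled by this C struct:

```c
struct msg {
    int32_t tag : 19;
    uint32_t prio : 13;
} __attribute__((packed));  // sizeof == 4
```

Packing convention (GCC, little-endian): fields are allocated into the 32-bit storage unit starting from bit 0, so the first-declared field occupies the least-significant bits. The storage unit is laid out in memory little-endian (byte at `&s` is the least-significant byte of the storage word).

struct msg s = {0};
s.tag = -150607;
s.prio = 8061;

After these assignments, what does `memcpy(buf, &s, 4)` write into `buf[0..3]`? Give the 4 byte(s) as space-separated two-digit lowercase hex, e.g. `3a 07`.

b1 b3 ed fb

tag:19 = -150607 → 0x5b3b1 << 0 → word 0x0005b3b1
prio:13 = 8061 → 0x1f7d << 19 → word 0xfbedb3b1
word = 0xfbedb3b1 → little-endian bytes:
  [0]=0xb1  [1]=0xb3  [2]=0xed  [3]=0xfb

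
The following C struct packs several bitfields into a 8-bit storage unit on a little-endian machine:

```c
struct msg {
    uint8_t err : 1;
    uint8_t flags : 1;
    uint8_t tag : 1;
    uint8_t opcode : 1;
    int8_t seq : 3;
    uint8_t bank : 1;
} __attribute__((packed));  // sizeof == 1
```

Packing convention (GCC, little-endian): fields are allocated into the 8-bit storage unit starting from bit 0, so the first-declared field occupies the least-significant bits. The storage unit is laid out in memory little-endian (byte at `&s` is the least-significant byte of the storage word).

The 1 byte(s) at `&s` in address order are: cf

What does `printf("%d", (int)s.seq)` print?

[0]=0xcf (little-endian) → word 0xcf
err [0+:1] = (word>>0) & 0x1 = 1
flags [1+:1] = (word>>1) & 0x1 = 1
tag [2+:1] = (word>>2) & 0x1 = 1
opcode [3+:1] = (word>>3) & 0x1 = 1
seq [4+:3] = (word>>4) & 0x7 = 4  ←
bank [7+:1] = (word>>7) & 0x1 = 1
seq signed 3b, MSB=1: 4 - 8 = -4

-4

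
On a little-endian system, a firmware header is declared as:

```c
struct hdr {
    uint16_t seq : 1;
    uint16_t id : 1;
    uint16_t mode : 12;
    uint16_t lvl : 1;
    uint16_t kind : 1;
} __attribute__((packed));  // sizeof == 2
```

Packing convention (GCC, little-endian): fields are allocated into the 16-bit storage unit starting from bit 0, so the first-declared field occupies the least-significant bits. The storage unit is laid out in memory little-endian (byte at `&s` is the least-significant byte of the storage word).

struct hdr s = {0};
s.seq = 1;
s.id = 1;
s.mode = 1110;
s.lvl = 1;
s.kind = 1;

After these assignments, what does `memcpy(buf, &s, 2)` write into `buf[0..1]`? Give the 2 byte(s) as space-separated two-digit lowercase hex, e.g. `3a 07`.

5b d1

seq (1b) val=1 bits=0x1 at bit 0: 0x0001
id (1b) val=1 bits=0x1 at bit 1: 0x0003
mode (12b) val=1110 bits=0x456 at bit 2: 0x115b
lvl (1b) val=1 bits=0x1 at bit 14: 0x515b
kind (1b) val=1 bits=0x1 at bit 15: 0xd15b
word = 0xd15b → little-endian bytes:
  [0]=0x5b  [1]=0xd1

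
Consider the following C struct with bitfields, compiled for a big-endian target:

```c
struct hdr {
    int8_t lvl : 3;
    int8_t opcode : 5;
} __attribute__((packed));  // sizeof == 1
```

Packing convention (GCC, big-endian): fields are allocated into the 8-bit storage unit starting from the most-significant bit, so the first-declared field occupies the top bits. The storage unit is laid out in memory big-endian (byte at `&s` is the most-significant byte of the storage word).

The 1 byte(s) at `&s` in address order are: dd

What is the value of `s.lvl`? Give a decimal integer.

-2

[0]=0xdd (big-endian) → word 0xdd
lvl:3 @ bit 5 → (0xdd>>5)&0x7 = 0x6  ←
opcode:5 @ bit 0 → (0xdd>>0)&0x1f = 0x1d
lvl signed 3b, MSB=1: 6 - 8 = -2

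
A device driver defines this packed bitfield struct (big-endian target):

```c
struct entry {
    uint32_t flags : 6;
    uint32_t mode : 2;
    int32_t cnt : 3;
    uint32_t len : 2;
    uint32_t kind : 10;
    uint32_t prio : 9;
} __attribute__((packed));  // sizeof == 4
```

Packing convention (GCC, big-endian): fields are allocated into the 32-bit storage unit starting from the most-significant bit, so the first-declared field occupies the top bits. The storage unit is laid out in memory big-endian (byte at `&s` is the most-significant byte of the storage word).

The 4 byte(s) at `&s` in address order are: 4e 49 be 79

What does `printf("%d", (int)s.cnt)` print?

2

[0]=0x4e [1]=0x49 [2]=0xbe [3]=0x79 (big-endian) → word 0x4e49be79
flags [26+:6] = (word>>26) & 0x3f = 19
mode [24+:2] = (word>>24) & 0x3 = 2
cnt [21+:3] = (word>>21) & 0x7 = 2  ←
len [19+:2] = (word>>19) & 0x3 = 1
kind [9+:10] = (word>>9) & 0x3ff = 223
prio [0+:9] = (word>>0) & 0x1ff = 121
cnt signed 3b, MSB=0: value = 2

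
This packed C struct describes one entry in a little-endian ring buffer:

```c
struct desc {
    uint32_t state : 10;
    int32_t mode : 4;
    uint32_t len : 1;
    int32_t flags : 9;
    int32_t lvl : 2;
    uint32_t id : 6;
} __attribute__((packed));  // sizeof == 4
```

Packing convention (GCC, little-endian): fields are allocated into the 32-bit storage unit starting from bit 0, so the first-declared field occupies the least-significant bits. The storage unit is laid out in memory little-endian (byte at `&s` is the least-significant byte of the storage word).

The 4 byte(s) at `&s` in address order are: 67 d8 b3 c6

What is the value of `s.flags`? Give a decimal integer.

-153

[0]=0x67 [1]=0xd8 [2]=0xb3 [3]=0xc6 (little-endian) → word 0xc6b3d867
state [0+:10] = (word>>0) & 0x3ff = 103
mode [10+:4] = (word>>10) & 0xf = 6
len [14+:1] = (word>>14) & 0x1 = 1
flags [15+:9] = (word>>15) & 0x1ff = 359  ←
lvl [24+:2] = (word>>24) & 0x3 = 2
id [26+:6] = (word>>26) & 0x3f = 49
flags signed 9b, MSB=1: 359 - 512 = -153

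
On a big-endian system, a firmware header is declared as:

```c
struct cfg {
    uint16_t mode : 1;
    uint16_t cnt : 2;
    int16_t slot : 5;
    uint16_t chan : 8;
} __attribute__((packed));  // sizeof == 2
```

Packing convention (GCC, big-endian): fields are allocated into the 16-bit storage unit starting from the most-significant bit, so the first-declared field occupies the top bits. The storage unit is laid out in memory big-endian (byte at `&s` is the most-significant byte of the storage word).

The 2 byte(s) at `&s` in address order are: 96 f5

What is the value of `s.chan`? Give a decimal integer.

245

[0]=0x96 [1]=0xf5 (big-endian) → word 0x96f5
mode [15+:1] = (word>>15) & 0x1 = 1
cnt [13+:2] = (word>>13) & 0x3 = 0
slot [8+:5] = (word>>8) & 0x1f = 22
chan [0+:8] = (word>>0) & 0xff = 245  ←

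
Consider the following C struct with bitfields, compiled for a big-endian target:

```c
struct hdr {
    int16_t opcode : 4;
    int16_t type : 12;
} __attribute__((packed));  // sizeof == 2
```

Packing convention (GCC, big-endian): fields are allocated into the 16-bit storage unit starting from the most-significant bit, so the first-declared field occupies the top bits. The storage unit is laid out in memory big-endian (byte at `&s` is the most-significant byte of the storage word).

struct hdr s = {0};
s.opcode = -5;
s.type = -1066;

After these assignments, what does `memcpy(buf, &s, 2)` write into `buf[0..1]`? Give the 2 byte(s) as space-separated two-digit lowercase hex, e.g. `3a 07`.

opcode (4b) val=-5 bits=0xb at bit 12: 0xb000
type (12b) val=-1066 bits=0xbd6 at bit 0: 0xbbd6
word = 0xbbd6 → big-endian bytes:
  [0]=0xbb  [1]=0xd6

bb d6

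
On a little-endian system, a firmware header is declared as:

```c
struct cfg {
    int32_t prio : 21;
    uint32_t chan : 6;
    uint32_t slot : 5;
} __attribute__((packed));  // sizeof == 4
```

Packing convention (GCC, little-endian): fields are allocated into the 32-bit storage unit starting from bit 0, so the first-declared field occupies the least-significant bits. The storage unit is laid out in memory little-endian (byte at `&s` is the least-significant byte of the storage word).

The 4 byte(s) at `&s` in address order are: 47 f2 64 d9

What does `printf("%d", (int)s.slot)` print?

[0]=0x47 [1]=0xf2 [2]=0x64 [3]=0xd9 (little-endian) → word 0xd964f247
prio [0+:21] = (word>>0) & 0x1fffff = 324167
chan [21+:6] = (word>>21) & 0x3f = 11
slot [27+:5] = (word>>27) & 0x1f = 27  ←

27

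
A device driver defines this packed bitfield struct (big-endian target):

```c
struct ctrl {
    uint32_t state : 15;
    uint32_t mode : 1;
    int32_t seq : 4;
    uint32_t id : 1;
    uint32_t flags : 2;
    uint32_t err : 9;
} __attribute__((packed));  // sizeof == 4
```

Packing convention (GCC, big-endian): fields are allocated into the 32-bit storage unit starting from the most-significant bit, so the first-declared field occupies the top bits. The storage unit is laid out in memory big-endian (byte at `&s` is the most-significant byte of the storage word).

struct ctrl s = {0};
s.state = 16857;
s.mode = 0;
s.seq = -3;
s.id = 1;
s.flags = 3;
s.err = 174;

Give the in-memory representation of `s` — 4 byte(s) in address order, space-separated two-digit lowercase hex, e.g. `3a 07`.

83 b2 de ae

[17+:15] state=16857 & 0x7fff = 0x41d9; word=0x83b20000
[16+:1] mode=0 & 0x1 = 0x0; word=0x83b20000
[12+:4] seq=-3 & 0xf = 0xd; word=0x83b2d000
[11+:1] id=1 & 0x1 = 0x1; word=0x83b2d800
[9+:2] flags=3 & 0x3 = 0x3; word=0x83b2de00
[0+:9] err=174 & 0x1ff = 0xae; word=0x83b2deae
word = 0x83b2deae → big-endian bytes:
  [0]=0x83  [1]=0xb2  [2]=0xde  [3]=0xae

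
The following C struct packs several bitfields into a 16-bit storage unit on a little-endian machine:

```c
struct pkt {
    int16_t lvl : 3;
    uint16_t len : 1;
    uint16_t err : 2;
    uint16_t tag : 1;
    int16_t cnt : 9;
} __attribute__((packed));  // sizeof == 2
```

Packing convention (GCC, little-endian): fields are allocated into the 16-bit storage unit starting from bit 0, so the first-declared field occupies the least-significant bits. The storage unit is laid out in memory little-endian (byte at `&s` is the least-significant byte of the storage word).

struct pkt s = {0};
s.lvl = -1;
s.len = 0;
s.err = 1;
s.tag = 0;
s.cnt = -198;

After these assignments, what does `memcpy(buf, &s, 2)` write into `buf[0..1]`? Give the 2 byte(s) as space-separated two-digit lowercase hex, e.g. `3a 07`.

17 9d

[0+:3] lvl=-1 & 0x7 = 0x7; word=0x0007
[3+:1] len=0 & 0x1 = 0x0; word=0x0007
[4+:2] err=1 & 0x3 = 0x1; word=0x0017
[6+:1] tag=0 & 0x1 = 0x0; word=0x0017
[7+:9] cnt=-198 & 0x1ff = 0x13a; word=0x9d17
word = 0x9d17 → little-endian bytes:
  [0]=0x17  [1]=0x9d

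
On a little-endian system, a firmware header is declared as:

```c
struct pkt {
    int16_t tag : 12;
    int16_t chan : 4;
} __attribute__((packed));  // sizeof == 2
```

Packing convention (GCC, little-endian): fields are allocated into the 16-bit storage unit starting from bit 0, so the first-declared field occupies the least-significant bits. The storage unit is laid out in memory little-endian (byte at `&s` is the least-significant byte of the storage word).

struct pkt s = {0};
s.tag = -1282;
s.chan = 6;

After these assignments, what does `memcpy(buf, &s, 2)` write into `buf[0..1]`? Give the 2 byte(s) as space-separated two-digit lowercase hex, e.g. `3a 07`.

tag (12b) val=-1282 bits=0xafe at bit 0: 0x0afe
chan (4b) val=6 bits=0x6 at bit 12: 0x6afe
word = 0x6afe → little-endian bytes:
  [0]=0xfe  [1]=0x6a

fe 6a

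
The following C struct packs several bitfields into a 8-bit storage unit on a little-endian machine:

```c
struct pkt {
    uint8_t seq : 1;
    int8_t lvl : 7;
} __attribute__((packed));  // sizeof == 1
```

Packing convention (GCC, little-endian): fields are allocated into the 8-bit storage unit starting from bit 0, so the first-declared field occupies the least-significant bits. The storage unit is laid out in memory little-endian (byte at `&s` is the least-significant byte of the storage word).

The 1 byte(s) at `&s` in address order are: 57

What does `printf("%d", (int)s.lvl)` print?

43

[0]=0x57 (little-endian) → word 0x57
seq [0+:1] = (word>>0) & 0x1 = 1
lvl [1+:7] = (word>>1) & 0x7f = 43  ←
lvl signed 7b, MSB=0: value = 43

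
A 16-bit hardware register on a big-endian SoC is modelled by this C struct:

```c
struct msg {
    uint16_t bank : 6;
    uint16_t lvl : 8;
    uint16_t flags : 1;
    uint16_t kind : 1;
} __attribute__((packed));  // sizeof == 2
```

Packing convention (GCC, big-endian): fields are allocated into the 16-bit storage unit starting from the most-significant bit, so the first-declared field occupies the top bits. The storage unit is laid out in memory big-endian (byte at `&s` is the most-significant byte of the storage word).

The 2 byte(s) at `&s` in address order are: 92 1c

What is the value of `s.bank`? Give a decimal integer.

[0]=0x92 [1]=0x1c (big-endian) → word 0x921c
bank [10+:6] = (word>>10) & 0x3f = 36  ←
lvl [2+:8] = (word>>2) & 0xff = 135
flags [1+:1] = (word>>1) & 0x1 = 0
kind [0+:1] = (word>>0) & 0x1 = 0

36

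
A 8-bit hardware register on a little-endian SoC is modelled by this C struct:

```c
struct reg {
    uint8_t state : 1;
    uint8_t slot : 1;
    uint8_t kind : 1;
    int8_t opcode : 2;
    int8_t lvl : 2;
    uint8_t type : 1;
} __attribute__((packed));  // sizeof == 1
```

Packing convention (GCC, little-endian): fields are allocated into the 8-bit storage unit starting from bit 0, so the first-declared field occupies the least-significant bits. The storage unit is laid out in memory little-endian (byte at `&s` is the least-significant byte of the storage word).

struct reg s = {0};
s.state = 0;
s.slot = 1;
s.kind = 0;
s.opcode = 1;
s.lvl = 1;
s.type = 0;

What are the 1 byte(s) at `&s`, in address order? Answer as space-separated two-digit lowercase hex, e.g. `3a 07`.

state (1b) val=0 bits=0x0 at bit 0: 0x00
slot (1b) val=1 bits=0x1 at bit 1: 0x02
kind (1b) val=0 bits=0x0 at bit 2: 0x02
opcode (2b) val=1 bits=0x1 at bit 3: 0x0a
lvl (2b) val=1 bits=0x1 at bit 5: 0x2a
type (1b) val=0 bits=0x0 at bit 7: 0x2a
word = 0x2a → little-endian bytes:
  [0]=0x2a

2a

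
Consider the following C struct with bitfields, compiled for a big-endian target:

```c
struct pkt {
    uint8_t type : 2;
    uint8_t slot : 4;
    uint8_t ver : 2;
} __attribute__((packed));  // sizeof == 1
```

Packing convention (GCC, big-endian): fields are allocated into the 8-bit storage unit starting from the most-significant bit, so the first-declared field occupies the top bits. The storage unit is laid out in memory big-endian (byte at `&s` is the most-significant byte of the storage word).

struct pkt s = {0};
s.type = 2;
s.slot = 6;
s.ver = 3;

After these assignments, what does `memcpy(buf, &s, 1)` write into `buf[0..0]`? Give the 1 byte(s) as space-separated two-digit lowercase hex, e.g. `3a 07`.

9b

type:2 = 2 → 0x2 << 6 → word 0x80
slot:4 = 6 → 0x6 << 2 → word 0x98
ver:2 = 3 → 0x3 << 0 → word 0x9b
word = 0x9b → big-endian bytes:
  [0]=0x9b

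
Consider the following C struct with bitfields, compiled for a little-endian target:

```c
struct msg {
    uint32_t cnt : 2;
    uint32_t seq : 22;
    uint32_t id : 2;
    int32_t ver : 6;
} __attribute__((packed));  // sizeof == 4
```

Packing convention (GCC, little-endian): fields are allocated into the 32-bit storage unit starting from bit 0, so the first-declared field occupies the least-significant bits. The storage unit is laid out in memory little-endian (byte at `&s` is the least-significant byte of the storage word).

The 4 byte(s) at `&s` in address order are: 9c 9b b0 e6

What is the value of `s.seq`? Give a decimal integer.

2893543

[0]=0x9c [1]=0x9b [2]=0xb0 [3]=0xe6 (little-endian) → word 0xe6b09b9c
cnt:2 @ bit 0 → (0xe6b09b9c>>0)&0x3 = 0x0
seq:22 @ bit 2 → (0xe6b09b9c>>2)&0x3fffff = 0x2c26e7  ←
id:2 @ bit 24 → (0xe6b09b9c>>24)&0x3 = 0x2
ver:6 @ bit 26 → (0xe6b09b9c>>26)&0x3f = 0x39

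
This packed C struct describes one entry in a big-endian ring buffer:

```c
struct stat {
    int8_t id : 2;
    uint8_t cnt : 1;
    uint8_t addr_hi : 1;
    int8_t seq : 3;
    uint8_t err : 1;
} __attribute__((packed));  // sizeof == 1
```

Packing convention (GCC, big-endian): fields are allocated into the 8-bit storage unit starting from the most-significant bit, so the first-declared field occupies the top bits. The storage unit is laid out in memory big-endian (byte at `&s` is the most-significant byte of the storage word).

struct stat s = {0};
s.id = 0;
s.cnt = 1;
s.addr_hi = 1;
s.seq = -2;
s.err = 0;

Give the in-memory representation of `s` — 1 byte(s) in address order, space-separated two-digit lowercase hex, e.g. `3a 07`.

id (2b) val=0 bits=0x0 at bit 6: 0x00
cnt (1b) val=1 bits=0x1 at bit 5: 0x20
addr_hi (1b) val=1 bits=0x1 at bit 4: 0x30
seq (3b) val=-2 bits=0x6 at bit 1: 0x3c
err (1b) val=0 bits=0x0 at bit 0: 0x3c
word = 0x3c → big-endian bytes:
  [0]=0x3c

3c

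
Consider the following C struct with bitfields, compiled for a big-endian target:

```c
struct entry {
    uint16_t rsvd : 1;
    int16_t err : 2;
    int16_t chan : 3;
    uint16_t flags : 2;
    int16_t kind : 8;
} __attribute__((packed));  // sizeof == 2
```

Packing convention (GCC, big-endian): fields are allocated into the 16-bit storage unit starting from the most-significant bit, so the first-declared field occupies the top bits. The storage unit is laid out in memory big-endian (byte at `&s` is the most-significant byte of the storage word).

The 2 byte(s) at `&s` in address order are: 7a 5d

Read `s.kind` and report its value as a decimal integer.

93

[0]=0x7a [1]=0x5d (big-endian) → word 0x7a5d
rsvd:1 @ bit 15 → (0x7a5d>>15)&0x1 = 0x0
err:2 @ bit 13 → (0x7a5d>>13)&0x3 = 0x3
chan:3 @ bit 10 → (0x7a5d>>10)&0x7 = 0x6
flags:2 @ bit 8 → (0x7a5d>>8)&0x3 = 0x2
kind:8 @ bit 0 → (0x7a5d>>0)&0xff = 0x5d  ←
kind signed 8b, MSB=0: value = 93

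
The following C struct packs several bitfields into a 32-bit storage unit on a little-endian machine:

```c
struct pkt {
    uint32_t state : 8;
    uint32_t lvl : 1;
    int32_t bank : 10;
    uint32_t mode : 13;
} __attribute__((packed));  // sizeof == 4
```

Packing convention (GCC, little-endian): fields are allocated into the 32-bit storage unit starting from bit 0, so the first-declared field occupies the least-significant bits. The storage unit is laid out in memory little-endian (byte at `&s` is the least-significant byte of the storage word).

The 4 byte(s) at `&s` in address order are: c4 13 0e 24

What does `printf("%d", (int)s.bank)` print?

-247

[0]=0xc4 [1]=0x13 [2]=0x0e [3]=0x24 (little-endian) → word 0x240e13c4
state:8 @ bit 0 → (0x240e13c4>>0)&0xff = 0xc4
lvl:1 @ bit 8 → (0x240e13c4>>8)&0x1 = 0x1
bank:10 @ bit 9 → (0x240e13c4>>9)&0x3ff = 0x309  ←
mode:13 @ bit 19 → (0x240e13c4>>19)&0x1fff = 0x481
bank signed 10b, MSB=1: 777 - 1024 = -247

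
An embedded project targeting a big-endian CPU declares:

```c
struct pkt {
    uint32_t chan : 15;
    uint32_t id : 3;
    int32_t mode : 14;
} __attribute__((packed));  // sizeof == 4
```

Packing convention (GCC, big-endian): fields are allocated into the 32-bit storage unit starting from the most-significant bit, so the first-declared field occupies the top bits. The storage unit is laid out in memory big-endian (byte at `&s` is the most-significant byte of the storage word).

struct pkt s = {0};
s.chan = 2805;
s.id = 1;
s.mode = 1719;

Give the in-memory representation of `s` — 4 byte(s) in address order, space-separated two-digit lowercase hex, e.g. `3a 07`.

[17+:15] chan=2805 & 0x7fff = 0xaf5; word=0x15ea0000
[14+:3] id=1 & 0x7 = 0x1; word=0x15ea4000
[0+:14] mode=1719 & 0x3fff = 0x6b7; word=0x15ea46b7
word = 0x15ea46b7 → big-endian bytes:
  [0]=0x15  [1]=0xea  [2]=0x46  [3]=0xb7

15 ea 46 b7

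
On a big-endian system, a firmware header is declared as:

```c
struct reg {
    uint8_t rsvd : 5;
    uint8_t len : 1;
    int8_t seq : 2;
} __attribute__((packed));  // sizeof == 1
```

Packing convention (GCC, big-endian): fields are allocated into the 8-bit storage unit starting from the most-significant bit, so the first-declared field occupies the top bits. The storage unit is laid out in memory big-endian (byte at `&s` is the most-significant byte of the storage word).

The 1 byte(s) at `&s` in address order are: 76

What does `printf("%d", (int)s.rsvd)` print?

[0]=0x76 (big-endian) → word 0x76
rsvd:5 @ bit 3 → (0x76>>3)&0x1f = 0xe  ←
len:1 @ bit 2 → (0x76>>2)&0x1 = 0x1
seq:2 @ bit 0 → (0x76>>0)&0x3 = 0x2

14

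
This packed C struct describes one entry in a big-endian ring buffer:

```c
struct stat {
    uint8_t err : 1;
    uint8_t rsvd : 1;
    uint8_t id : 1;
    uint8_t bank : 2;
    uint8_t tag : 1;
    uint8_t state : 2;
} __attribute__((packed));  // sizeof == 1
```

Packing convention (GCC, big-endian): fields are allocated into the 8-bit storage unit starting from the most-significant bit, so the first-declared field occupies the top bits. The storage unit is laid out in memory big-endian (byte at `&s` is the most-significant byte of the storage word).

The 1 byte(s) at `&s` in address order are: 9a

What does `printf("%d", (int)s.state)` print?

2

[0]=0x9a (big-endian) → word 0x9a
err:1 @ bit 7 → (0x9a>>7)&0x1 = 0x1
rsvd:1 @ bit 6 → (0x9a>>6)&0x1 = 0x0
id:1 @ bit 5 → (0x9a>>5)&0x1 = 0x0
bank:2 @ bit 3 → (0x9a>>3)&0x3 = 0x3
tag:1 @ bit 2 → (0x9a>>2)&0x1 = 0x0
state:2 @ bit 0 → (0x9a>>0)&0x3 = 0x2  ←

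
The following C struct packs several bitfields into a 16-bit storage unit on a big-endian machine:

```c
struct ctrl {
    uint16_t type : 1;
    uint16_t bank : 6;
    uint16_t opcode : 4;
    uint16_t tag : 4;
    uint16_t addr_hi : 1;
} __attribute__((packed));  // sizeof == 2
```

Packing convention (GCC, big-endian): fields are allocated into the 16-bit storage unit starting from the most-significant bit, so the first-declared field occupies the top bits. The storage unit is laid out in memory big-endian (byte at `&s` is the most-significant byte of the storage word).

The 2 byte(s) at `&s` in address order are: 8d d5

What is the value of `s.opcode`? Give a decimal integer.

[0]=0x8d [1]=0xd5 (big-endian) → word 0x8dd5
type:1 @ bit 15 → (0x8dd5>>15)&0x1 = 0x1
bank:6 @ bit 9 → (0x8dd5>>9)&0x3f = 0x6
opcode:4 @ bit 5 → (0x8dd5>>5)&0xf = 0xe  ←
tag:4 @ bit 1 → (0x8dd5>>1)&0xf = 0xa
addr_hi:1 @ bit 0 → (0x8dd5>>0)&0x1 = 0x1

14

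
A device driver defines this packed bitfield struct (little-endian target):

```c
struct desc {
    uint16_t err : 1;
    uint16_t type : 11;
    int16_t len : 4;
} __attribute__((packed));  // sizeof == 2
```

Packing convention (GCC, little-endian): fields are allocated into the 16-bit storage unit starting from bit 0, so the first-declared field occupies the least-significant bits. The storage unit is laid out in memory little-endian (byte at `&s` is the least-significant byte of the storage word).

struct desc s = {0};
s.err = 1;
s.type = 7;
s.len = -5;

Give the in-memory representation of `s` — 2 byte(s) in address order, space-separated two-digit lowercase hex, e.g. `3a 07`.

err:1 = 1 → 0x1 << 0 → word 0x0001
type:11 = 7 → 0x7 << 1 → word 0x000f
len:4 = -5 → 0xb << 12 → word 0xb00f
word = 0xb00f → little-endian bytes:
  [0]=0x0f  [1]=0xb0

0f b0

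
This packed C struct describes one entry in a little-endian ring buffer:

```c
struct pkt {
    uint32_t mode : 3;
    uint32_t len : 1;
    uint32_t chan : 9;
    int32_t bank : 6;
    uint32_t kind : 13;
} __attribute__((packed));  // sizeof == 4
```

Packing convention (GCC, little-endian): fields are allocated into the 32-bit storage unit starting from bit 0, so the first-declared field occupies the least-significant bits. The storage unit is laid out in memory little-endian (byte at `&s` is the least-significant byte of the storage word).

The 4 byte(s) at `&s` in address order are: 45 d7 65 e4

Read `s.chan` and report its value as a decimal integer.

372

[0]=0x45 [1]=0xd7 [2]=0x65 [3]=0xe4 (little-endian) → word 0xe465d745
mode:3 @ bit 0 → (0xe465d745>>0)&0x7 = 0x5
len:1 @ bit 3 → (0xe465d745>>3)&0x1 = 0x0
chan:9 @ bit 4 → (0xe465d745>>4)&0x1ff = 0x174  ←
bank:6 @ bit 13 → (0xe465d745>>13)&0x3f = 0x2e
kind:13 @ bit 19 → (0xe465d745>>19)&0x1fff = 0x1c8c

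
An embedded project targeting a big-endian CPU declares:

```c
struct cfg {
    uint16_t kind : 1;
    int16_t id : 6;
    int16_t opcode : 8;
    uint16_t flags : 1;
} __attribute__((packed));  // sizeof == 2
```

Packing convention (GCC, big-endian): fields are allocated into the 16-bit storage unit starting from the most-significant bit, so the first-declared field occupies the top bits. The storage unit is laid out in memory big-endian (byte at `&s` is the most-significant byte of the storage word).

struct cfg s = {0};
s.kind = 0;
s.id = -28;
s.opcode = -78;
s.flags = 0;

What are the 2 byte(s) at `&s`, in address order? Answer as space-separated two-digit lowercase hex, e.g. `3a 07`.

[15+:1] kind=0 & 0x1 = 0x0; word=0x0000
[9+:6] id=-28 & 0x3f = 0x24; word=0x4800
[1+:8] opcode=-78 & 0xff = 0xb2; word=0x4964
[0+:1] flags=0 & 0x1 = 0x0; word=0x4964
word = 0x4964 → big-endian bytes:
  [0]=0x49  [1]=0x64

49 64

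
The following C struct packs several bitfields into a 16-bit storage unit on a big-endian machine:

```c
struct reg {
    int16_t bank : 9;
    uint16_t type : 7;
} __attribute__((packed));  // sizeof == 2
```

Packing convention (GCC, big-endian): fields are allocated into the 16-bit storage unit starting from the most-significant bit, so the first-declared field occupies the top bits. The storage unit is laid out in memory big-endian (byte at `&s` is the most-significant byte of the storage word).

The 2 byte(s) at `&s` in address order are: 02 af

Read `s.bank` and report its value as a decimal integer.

[0]=0x02 [1]=0xaf (big-endian) → word 0x02af
bank:9 @ bit 7 → (0x02af>>7)&0x1ff = 0x5  ←
type:7 @ bit 0 → (0x02af>>0)&0x7f = 0x2f
bank signed 9b, MSB=0: value = 5

5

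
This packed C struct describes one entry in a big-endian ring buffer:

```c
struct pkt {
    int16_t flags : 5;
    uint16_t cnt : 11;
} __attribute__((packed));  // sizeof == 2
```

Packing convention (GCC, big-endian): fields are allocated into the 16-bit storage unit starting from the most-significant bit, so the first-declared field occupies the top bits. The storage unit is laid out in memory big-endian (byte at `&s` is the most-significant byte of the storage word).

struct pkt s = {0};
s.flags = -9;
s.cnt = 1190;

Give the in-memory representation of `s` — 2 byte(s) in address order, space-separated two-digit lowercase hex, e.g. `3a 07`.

bc a6

flags:5 = -9 → 0x17 << 11 → word 0xb800
cnt:11 = 1190 → 0x4a6 << 0 → word 0xbca6
word = 0xbca6 → big-endian bytes:
  [0]=0xbc  [1]=0xa6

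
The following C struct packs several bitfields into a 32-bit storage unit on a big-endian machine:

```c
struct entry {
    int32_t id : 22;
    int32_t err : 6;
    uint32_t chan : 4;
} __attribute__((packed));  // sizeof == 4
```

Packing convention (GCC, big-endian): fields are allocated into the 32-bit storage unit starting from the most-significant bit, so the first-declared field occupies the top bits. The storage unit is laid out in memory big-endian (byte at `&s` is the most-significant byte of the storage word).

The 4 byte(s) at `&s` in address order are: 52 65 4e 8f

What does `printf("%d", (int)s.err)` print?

-24

[0]=0x52 [1]=0x65 [2]=0x4e [3]=0x8f (big-endian) → word 0x52654e8f
id:22 @ bit 10 → (0x52654e8f>>10)&0x3fffff = 0x149953
err:6 @ bit 4 → (0x52654e8f>>4)&0x3f = 0x28  ←
chan:4 @ bit 0 → (0x52654e8f>>0)&0xf = 0xf
err signed 6b, MSB=1: 40 - 64 = -24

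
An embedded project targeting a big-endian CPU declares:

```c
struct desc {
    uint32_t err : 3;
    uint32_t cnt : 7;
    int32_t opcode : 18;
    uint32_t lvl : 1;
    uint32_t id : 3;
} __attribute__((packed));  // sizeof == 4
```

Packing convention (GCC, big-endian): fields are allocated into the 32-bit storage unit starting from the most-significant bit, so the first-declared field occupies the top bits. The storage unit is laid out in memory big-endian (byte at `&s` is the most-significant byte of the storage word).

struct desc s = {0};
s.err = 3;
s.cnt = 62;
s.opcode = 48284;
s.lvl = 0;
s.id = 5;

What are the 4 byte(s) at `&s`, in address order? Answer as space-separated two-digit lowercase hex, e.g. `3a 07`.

6f 8b c9 c5

err (3b) val=3 bits=0x3 at bit 29: 0x60000000
cnt (7b) val=62 bits=0x3e at bit 22: 0x6f800000
opcode (18b) val=48284 bits=0xbc9c at bit 4: 0x6f8bc9c0
lvl (1b) val=0 bits=0x0 at bit 3: 0x6f8bc9c0
id (3b) val=5 bits=0x5 at bit 0: 0x6f8bc9c5
word = 0x6f8bc9c5 → big-endian bytes:
  [0]=0x6f  [1]=0x8b  [2]=0xc9  [3]=0xc5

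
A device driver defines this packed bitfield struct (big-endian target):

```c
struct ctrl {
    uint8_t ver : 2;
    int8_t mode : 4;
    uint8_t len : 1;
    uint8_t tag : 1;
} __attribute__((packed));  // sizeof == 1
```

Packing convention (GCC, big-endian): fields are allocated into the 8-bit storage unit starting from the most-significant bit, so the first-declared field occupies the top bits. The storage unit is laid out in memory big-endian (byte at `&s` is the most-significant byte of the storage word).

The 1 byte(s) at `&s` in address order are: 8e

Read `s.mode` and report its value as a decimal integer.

[0]=0x8e (big-endian) → word 0x8e
ver [6+:2] = (word>>6) & 0x3 = 2
mode [2+:4] = (word>>2) & 0xf = 3  ←
len [1+:1] = (word>>1) & 0x1 = 1
tag [0+:1] = (word>>0) & 0x1 = 0
mode signed 4b, MSB=0: value = 3

3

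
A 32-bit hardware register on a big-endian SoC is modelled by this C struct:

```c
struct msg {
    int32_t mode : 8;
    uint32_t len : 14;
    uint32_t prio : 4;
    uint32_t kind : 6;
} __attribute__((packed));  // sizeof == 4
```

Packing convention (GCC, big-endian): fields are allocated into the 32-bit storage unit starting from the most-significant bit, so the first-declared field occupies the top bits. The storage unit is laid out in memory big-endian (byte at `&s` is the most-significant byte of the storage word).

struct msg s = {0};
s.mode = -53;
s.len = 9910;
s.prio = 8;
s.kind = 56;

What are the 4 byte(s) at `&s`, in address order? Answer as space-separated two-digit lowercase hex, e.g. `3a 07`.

cb 9a da 38

mode (8b) val=-53 bits=0xcb at bit 24: 0xcb000000
len (14b) val=9910 bits=0x26b6 at bit 10: 0xcb9ad800
prio (4b) val=8 bits=0x8 at bit 6: 0xcb9ada00
kind (6b) val=56 bits=0x38 at bit 0: 0xcb9ada38
word = 0xcb9ada38 → big-endian bytes:
  [0]=0xcb  [1]=0x9a  [2]=0xda  [3]=0x38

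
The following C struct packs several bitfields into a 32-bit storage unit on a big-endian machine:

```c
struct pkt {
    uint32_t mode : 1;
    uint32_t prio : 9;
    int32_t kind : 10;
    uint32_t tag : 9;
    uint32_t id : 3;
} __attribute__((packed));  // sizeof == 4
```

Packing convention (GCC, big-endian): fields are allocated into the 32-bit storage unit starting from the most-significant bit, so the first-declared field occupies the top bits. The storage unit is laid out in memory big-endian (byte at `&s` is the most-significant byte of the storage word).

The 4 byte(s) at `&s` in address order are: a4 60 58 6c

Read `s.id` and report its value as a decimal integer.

[0]=0xa4 [1]=0x60 [2]=0x58 [3]=0x6c (big-endian) → word 0xa460586c
mode [31+:1] = (word>>31) & 0x1 = 1
prio [22+:9] = (word>>22) & 0x1ff = 145
kind [12+:10] = (word>>12) & 0x3ff = 517
tag [3+:9] = (word>>3) & 0x1ff = 269
id [0+:3] = (word>>0) & 0x7 = 4  ←

4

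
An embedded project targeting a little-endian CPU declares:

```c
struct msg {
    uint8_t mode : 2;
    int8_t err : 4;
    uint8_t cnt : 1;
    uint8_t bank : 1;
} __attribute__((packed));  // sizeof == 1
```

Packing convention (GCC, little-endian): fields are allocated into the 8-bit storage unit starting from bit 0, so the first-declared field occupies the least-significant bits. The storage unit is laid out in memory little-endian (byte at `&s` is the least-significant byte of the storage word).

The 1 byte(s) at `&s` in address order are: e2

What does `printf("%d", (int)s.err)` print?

-8

[0]=0xe2 (little-endian) → word 0xe2
mode:2 @ bit 0 → (0xe2>>0)&0x3 = 0x2
err:4 @ bit 2 → (0xe2>>2)&0xf = 0x8  ←
cnt:1 @ bit 6 → (0xe2>>6)&0x1 = 0x1
bank:1 @ bit 7 → (0xe2>>7)&0x1 = 0x1
err signed 4b, MSB=1: 8 - 16 = -8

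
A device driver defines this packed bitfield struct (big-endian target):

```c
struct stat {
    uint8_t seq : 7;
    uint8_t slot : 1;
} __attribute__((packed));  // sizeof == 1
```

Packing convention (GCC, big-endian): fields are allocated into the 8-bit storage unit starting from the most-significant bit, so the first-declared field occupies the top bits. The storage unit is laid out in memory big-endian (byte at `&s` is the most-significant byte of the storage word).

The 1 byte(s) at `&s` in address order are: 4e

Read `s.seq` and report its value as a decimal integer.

39

[0]=0x4e (big-endian) → word 0x4e
seq:7 @ bit 1 → (0x4e>>1)&0x7f = 0x27  ←
slot:1 @ bit 0 → (0x4e>>0)&0x1 = 0x0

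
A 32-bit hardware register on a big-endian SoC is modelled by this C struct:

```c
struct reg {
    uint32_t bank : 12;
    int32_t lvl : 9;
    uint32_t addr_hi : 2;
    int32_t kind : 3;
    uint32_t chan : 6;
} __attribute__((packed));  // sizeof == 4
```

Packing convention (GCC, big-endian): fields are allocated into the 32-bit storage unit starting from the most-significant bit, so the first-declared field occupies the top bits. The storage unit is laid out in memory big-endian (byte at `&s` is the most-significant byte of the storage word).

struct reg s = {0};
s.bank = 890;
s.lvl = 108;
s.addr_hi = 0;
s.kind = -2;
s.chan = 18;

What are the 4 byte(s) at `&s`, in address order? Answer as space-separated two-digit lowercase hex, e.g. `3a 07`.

37 a3 61 92

bank (12b) val=890 bits=0x37a at bit 20: 0x37a00000
lvl (9b) val=108 bits=0x6c at bit 11: 0x37a36000
addr_hi (2b) val=0 bits=0x0 at bit 9: 0x37a36000
kind (3b) val=-2 bits=0x6 at bit 6: 0x37a36180
chan (6b) val=18 bits=0x12 at bit 0: 0x37a36192
word = 0x37a36192 → big-endian bytes:
  [0]=0x37  [1]=0xa3  [2]=0x61  [3]=0x92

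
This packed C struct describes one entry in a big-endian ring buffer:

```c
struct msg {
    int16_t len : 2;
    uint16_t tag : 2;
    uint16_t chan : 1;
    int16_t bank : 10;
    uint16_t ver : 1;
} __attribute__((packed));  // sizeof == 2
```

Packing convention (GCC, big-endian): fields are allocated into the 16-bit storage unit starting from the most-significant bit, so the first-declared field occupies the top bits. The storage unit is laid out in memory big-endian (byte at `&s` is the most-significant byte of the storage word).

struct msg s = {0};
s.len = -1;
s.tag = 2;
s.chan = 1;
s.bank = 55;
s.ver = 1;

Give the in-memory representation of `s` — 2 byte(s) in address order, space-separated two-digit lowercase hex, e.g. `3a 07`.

e8 6f

[14+:2] len=-1 & 0x3 = 0x3; word=0xc000
[12+:2] tag=2 & 0x3 = 0x2; word=0xe000
[11+:1] chan=1 & 0x1 = 0x1; word=0xe800
[1+:10] bank=55 & 0x3ff = 0x37; word=0xe86e
[0+:1] ver=1 & 0x1 = 0x1; word=0xe86f
word = 0xe86f → big-endian bytes:
  [0]=0xe8  [1]=0x6f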